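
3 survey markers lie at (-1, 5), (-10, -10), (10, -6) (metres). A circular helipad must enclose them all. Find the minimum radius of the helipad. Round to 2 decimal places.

Call the three points A, B, C in the order given.
Side lengths²: AB² = 306, AC² = 242, BC² = 416.
Since BC² = 416 < 306 + 242 = 548, the triangle is acute, so the smallest enclosing circle is the circumcircle.
Circumcentre = (-0.5, -5.5), r² = 110.5.
r = √(110.5) ≈ 10.51.

10.51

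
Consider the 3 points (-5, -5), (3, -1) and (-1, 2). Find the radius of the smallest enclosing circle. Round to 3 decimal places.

Call the three points A, B, C in the order given.
Side lengths²: AB² = 80, AC² = 65, BC² = 25.
Since AB² = 80 < 65 + 25 = 90, the triangle is acute, so the smallest enclosing circle is the circumcircle.
Circumcentre = (-1.25, -2.5), r² = 20.3125.
r = √(20.3125) ≈ 4.507.

4.507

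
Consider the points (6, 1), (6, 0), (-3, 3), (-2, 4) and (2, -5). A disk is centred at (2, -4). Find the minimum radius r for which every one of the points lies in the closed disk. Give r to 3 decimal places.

The required radius is the distance from (2, -4) to the farthest point.
Squared distances: 41, 32, 74, 80, 1.
Maximum is 80, attained at (-2, 4).
r = √80 ≈ 8.944.

8.944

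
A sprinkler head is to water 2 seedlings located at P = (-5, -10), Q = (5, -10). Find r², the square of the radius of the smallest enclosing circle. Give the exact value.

25

The smallest circle enclosing two points has them as diameter endpoints.
Centre = midpoint = (0, -10); r² = |PQ|²/4 = 100/4 = 25.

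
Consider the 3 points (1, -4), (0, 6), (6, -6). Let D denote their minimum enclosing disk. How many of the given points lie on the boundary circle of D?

Call the three points A, B, C in the order given.
Side lengths²: AB² = 101, AC² = 29, BC² = 180.
Since BC² = 180 ≥ 101 + 29 = 130, the angle opposite BC is not acute, so the smallest enclosing circle has BC as diameter.
Centre = midpoint of BC = (3, 0), r² = 180/4 = 45.
The points at distance exactly r from the centre are (0, 6), (6, -6) — 2 points.

2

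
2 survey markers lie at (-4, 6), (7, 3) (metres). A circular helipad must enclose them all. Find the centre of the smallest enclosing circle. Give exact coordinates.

(1.5, 4.5)

The smallest circle enclosing two points has them as diameter endpoints.
Centre = midpoint = (1.5, 4.5); r² = |(-4, 6)−(7, 3)|²/4 = 130/4 = 32.5.
Centre = (1.5, 4.5).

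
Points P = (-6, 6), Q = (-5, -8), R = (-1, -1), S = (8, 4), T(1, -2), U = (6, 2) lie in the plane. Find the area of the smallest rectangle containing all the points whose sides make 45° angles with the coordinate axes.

In coordinates u = x + y, v = x − y the rectangle is axis-aligned; the map (x,y)→(u,v) scales areas by 2.
u-values: 0, -13, -2, 12, -1, 8; range = 12 − (-13) = 25.
v-values: -12, 3, 0, 4, 3, 4; range = 4 − (-12) = 16.
Area = (25 × 16) / 2 = 200.

200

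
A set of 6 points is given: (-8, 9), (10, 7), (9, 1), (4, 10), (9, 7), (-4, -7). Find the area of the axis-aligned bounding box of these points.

306

x ranges over [-8, 10], width 18.
y ranges over [-7, 10], height 17.
Area = 18 × 17 = 306.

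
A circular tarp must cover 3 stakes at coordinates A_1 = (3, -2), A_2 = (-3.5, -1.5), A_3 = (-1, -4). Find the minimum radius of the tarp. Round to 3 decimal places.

Side lengths²: A_1A_2² = 42.5, A_1A_3² = 20, A_2A_3² = 12.5.
Since A_1A_2² = 42.5 ≥ 20 + 12.5 = 32.5, the angle opposite A_1A_2 is not acute, so the smallest enclosing circle has A_1A_2 as diameter.
Centre = midpoint of A_1A_2 = (-0.25, -1.75), r² = 42.5/4 = 10.625.
r = √(10.625) ≈ 3.260.

3.260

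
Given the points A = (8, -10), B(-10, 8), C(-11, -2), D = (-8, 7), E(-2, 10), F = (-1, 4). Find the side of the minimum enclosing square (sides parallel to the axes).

The bounding box has width 19 and height 20.
An axis-aligned square enclosing the set must have side ≥ max(width, height).
So the minimum side is max(19, 20) = 20.

20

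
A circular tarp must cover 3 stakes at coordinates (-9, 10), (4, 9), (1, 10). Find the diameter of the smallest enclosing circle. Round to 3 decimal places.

Call the three points A, B, C in the order given.
Side lengths²: AB² = 170, AC² = 100, BC² = 10.
Since AB² = 170 ≥ 100 + 10 = 110, the angle opposite AB is not acute, so the smallest enclosing circle has AB as diameter.
Centre = midpoint of AB = (-2.5, 9.5), r² = 170/4 = 42.5.
Diameter = 2r = 2√(42.5) ≈ 13.038.

13.038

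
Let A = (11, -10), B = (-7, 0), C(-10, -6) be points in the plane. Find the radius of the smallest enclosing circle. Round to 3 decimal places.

10.699

Side lengths²: AB² = 424, AC² = 457, BC² = 45.
Since AC² = 457 < 424 + 45 = 469, the triangle is acute, so the smallest enclosing circle is the circumcircle.
Circumcentre = (27/46, -347/46), r² = 121105/1058.
r = √(121105/1058) ≈ 10.699.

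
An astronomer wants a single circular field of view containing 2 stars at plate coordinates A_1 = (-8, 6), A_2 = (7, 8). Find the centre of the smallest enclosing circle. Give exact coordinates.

The smallest circle enclosing two points has them as diameter endpoints.
Centre = midpoint = (-0.5, 7); r² = |A_1A_2|²/4 = 229/4 = 57.25.
Centre = (-0.5, 7).

(-0.5, 7)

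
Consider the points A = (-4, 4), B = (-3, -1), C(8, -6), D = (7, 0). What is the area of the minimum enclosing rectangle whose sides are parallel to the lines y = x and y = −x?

In coordinates u = x + y, v = x − y the rectangle is axis-aligned; the map (x,y)→(u,v) scales areas by 2.
u-values: 0, -4, 2, 7; range = 7 − (-4) = 11.
v-values: -8, -2, 14, 7; range = 14 − (-8) = 22.
Area = (11 × 22) / 2 = 121.

121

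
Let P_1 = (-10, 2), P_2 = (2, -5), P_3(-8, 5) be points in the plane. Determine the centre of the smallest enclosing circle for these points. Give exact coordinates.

Side lengths²: P_1P_2² = 193, P_1P_3² = 13, P_2P_3² = 200.
Since P_2P_3² = 200 < 193 + 13 = 206, the triangle is acute, so the smallest enclosing circle is the circumcircle.
Circumcentre = (-3.3, -0.3), r² = 50.18.
Centre = (-3.3, -0.3).

(-3.3, -0.3)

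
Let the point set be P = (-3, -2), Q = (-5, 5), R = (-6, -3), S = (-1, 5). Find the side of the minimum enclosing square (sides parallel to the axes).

8

The bounding box has width 5 and height 8.
An axis-aligned square enclosing the set must have side ≥ max(width, height).
So the minimum side is max(5, 8) = 8.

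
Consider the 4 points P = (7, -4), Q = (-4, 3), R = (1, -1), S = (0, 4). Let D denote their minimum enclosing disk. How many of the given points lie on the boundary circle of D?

2

By Welzl's lemma the MEC is supported by two points (diametrically opposite) or three points (on a circumcircle).
The farthest pair is P–Q with squared distance 170. The circle on this segment as diameter has centre (1.5, -0.5) and r² = 170/4 = 42.5.
Check R: distance² to centre = 0.5 ≤ 42.5, so it lies inside.
All remaining points lie in this disk, and no smaller disk contains both endpoints, so this is the minimum enclosing circle.
The points at distance exactly r from the centre are P, Q — 2 points.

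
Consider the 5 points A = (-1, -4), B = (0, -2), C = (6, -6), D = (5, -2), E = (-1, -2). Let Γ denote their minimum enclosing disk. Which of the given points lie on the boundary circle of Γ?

The minimum enclosing circle of a finite set is fixed by two of the points (as a diameter) or three (as a circumcircle).
The farthest pair is C–E with squared distance 65. The circle on this segment as diameter has centre (2.5, -4) and r² = 65/4 = 16.25.
Check A: distance² to centre = 12.25 ≤ 16.25, so it lies inside.
All remaining points lie in this disk, and no smaller disk contains both endpoints, so this is the minimum enclosing circle.
The points at distance exactly r from the centre are C, E — 2 points.

C, E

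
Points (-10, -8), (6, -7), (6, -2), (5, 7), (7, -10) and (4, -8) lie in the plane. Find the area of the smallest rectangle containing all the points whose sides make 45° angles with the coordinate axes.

In coordinates u = x + y, v = x − y the rectangle is axis-aligned; the map (x,y)→(u,v) scales areas by 2.
u-values: -18, -1, 4, 12, -3, -4; range = 12 − (-18) = 30.
v-values: -2, 13, 8, -2, 17, 12; range = 17 − (-2) = 19.
Area = (30 × 19) / 2 = 285.

285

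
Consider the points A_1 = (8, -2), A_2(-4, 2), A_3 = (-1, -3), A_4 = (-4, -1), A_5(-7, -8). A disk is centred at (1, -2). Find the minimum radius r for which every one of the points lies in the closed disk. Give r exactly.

The required radius is the distance from (1, -2) to the farthest point.
Squared distances: 49, 41, 5, 26, 100.
Maximum is 100, attained at A_5.
r = √100 = 10.

10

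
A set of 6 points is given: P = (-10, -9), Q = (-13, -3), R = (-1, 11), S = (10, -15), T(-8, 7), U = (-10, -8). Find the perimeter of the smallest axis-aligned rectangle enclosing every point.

Width = max x − min x = 10 − (-13) = 23.
Height = max y − min y = 11 − (-15) = 26.
Perimeter = 2(23 + 26) = 98.

98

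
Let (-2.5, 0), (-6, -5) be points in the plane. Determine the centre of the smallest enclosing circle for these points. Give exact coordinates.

(-4.25, -2.5)

The smallest circle enclosing two points has them as diameter endpoints.
Centre = midpoint = (-4.25, -2.5); r² = |(-2.5, 0)−(-6, -5)|²/4 = 37.25/4 = 9.3125.
Centre = (-4.25, -2.5).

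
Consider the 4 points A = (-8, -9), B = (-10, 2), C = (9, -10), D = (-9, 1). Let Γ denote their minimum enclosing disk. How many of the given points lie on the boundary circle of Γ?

By Welzl's lemma the MEC is supported by two points (diametrically opposite) or three points (on a circumcircle).
The farthest pair is B–C with squared distance 505. The circle on this segment as diameter has centre (-0.5, -4) and r² = 505/4 = 126.25.
Check A: distance² to centre = 81.25 ≤ 126.25, so it lies inside.
All remaining points lie in this disk, and no smaller disk contains both endpoints, so this is the minimum enclosing circle.
The points at distance exactly r from the centre are B, C — 2 points.

2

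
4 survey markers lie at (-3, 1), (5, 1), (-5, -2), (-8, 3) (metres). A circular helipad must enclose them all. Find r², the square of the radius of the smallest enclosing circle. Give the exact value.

43.25

By Welzl's lemma the MEC is supported by two points (diametrically opposite) or three points (on a circumcircle).
The farthest pair is (5, 1)–(-8, 3) with squared distance 173. The circle on this segment as diameter has centre (-1.5, 2) and r² = 173/4 = 43.25.
Check (-3, 1): distance² to centre = 3.25 ≤ 43.25, so it lies inside.
All remaining points lie in this disk, and no smaller disk contains both endpoints, so this is the minimum enclosing circle.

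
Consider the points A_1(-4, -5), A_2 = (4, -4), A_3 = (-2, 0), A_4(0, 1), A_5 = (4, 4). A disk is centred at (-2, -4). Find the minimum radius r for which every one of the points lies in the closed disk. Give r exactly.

10

The required radius is the distance from (-2, -4) to the farthest point.
Squared distances: 5, 36, 16, 29, 100.
Maximum is 100, attained at A_5.
r = √100 = 10.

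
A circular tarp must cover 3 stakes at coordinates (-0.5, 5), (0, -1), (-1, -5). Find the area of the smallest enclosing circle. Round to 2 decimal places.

78.74

Call the three points A, B, C in the order given.
Side lengths²: AB² = 36.25, AC² = 100.25, BC² = 17.
Since AC² = 100.25 ≥ 36.25 + 17 = 53.25, the angle opposite AC is not acute, so the smallest enclosing circle has AC as diameter.
Centre = midpoint of AC = (-0.75, 0), r² = 100.25/4 = 25.0625.
Area = π·r² = π·25.0625 ≈ 78.74.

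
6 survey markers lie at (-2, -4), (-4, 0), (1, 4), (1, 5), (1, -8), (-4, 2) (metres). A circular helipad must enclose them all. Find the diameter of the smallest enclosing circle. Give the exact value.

13

The farthest pair is (1, 5)–(1, -8) with squared distance 169. The circle on this segment as diameter has centre (1, -1.5) and r² = 169/4 = 42.25.
Check (-2, -4): distance² to centre = 15.25 ≤ 42.25, so it lies inside.
All remaining points lie in this disk, and no smaller disk contains both endpoints, so this is the minimum enclosing circle.
Diameter = 2r = 2√(42.25) = 13.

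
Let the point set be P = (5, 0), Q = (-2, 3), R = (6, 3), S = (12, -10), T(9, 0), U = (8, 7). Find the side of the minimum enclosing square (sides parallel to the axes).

The bounding box has width 14 and height 17.
An axis-aligned square enclosing the set must have side ≥ max(width, height).
So the minimum side is max(14, 17) = 17.

17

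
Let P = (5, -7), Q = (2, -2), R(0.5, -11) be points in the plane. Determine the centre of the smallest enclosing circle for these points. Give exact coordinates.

(1.25, -6.5)

Side lengths²: PQ² = 34, PR² = 36.25, QR² = 83.25.
Since QR² = 83.25 ≥ 36.25 + 34 = 70.25, the angle opposite QR is not acute, so the smallest enclosing circle has QR as diameter.
Centre = midpoint of QR = (1.25, -6.5), r² = 83.25/4 = 20.8125.
Centre = (1.25, -6.5).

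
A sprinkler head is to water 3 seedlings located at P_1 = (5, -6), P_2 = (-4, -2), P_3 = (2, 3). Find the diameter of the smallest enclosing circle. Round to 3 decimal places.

10.576

Side lengths²: P_1P_2² = 97, P_1P_3² = 90, P_2P_3² = 61.
Since P_1P_2² = 97 < 90 + 61 = 151, the triangle is acute, so the smallest enclosing circle is the circumcircle.
Circumcentre = (59/46, -103/46), r² = 29585/1058.
Diameter = 2r = 2√(29585/1058) ≈ 10.576.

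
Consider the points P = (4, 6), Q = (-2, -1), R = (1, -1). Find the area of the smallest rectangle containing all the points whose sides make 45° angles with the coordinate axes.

26

In coordinates u = x + y, v = x − y the rectangle is axis-aligned; the map (x,y)→(u,v) scales areas by 2.
u-values: 10, -3, 0; range = 10 − (-3) = 13.
v-values: -2, -1, 2; range = 2 − (-2) = 4.
Area = (13 × 4) / 2 = 26.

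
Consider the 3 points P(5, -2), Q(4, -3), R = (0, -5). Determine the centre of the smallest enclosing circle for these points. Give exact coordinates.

Side lengths²: PQ² = 2, PR² = 34, QR² = 20.
Since PR² = 34 ≥ 20 + 2 = 22, the angle opposite PR is not acute, so the smallest enclosing circle has PR as diameter.
Centre = midpoint of PR = (2.5, -3.5), r² = 34/4 = 8.5.
Centre = (2.5, -3.5).

(2.5, -3.5)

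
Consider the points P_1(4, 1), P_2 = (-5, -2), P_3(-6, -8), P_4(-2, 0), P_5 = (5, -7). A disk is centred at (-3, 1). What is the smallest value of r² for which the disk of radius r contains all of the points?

The required radius is the distance from (-3, 1) to the farthest point.
Squared distances: 49, 13, 90, 2, 128.
Maximum is 128, attained at P_5.

128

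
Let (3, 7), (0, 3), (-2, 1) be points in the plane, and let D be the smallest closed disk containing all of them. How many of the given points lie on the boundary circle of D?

2

Call the three points A, B, C in the order given.
Side lengths²: AB² = 25, AC² = 61, BC² = 8.
Since AC² = 61 ≥ 25 + 8 = 33, the angle opposite AC is not acute, so the smallest enclosing circle has AC as diameter.
Centre = midpoint of AC = (0.5, 4), r² = 61/4 = 15.25.
The points at distance exactly r from the centre are (3, 7), (-2, 1) — 2 points.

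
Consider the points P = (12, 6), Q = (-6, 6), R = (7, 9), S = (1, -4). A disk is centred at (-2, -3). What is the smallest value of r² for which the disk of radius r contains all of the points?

The required radius is the distance from (-2, -3) to the farthest point.
Squared distances: 277, 97, 225, 10.
Maximum is 277, attained at P.

277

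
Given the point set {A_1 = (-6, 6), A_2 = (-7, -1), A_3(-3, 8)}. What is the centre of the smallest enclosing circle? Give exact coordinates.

Side lengths²: A_1A_2² = 50, A_1A_3² = 13, A_2A_3² = 97.
Since A_2A_3² = 97 ≥ 50 + 13 = 63, the angle opposite A_2A_3 is not acute, so the smallest enclosing circle has A_2A_3 as diameter.
Centre = midpoint of A_2A_3 = (-5, 3.5), r² = 97/4 = 24.25.
Centre = (-5, 3.5).

(-5, 3.5)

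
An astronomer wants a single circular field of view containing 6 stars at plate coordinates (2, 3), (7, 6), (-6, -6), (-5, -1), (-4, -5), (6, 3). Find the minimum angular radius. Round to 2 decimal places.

8.85

The farthest pair is (7, 6)–(-6, -6) with squared distance 313. The circle on this segment as diameter has centre (0.5, 0) and r² = 313/4 = 78.25.
Check (2, 3): distance² to centre = 11.25 ≤ 78.25, so it lies inside.
All remaining points lie in this disk, and no smaller disk contains both endpoints, so this is the minimum enclosing circle.
r = √(78.25) ≈ 8.85.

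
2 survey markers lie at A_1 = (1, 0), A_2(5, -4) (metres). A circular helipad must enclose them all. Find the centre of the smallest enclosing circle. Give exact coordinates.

(3, -2)

The smallest circle enclosing two points has them as diameter endpoints.
Centre = midpoint = (3, -2); r² = |A_1A_2|²/4 = 32/4 = 8.
Centre = (3, -2).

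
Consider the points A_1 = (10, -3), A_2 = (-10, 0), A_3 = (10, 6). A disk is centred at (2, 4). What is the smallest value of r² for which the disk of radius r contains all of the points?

160

The required radius is the distance from (2, 4) to the farthest point.
Squared distances: 113, 160, 68.
Maximum is 160, attained at A_2.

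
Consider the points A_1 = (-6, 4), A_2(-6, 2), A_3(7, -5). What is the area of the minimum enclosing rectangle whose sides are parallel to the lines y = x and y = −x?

In coordinates u = x + y, v = x − y the rectangle is axis-aligned; the map (x,y)→(u,v) scales areas by 2.
u-values: -2, -4, 2; range = 2 − (-4) = 6.
v-values: -10, -8, 12; range = 12 − (-10) = 22.
Area = (6 × 22) / 2 = 66.

66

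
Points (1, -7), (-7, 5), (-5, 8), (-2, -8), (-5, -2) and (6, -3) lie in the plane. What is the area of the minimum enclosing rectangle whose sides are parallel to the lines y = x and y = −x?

143

In coordinates u = x + y, v = x − y the rectangle is axis-aligned; the map (x,y)→(u,v) scales areas by 2.
u-values: -6, -2, 3, -10, -7, 3; range = 3 − (-10) = 13.
v-values: 8, -12, -13, 6, -3, 9; range = 9 − (-13) = 22.
Area = (13 × 22) / 2 = 143.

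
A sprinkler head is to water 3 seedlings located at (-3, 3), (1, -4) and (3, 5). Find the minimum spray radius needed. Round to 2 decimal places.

4.70

Call the three points A, B, C in the order given.
Side lengths²: AB² = 65, AC² = 40, BC² = 85.
Since BC² = 85 < 65 + 40 = 105, the triangle is acute, so the smallest enclosing circle is the circumcircle.
Circumcentre = (1.1, 0.7), r² = 22.1.
r = √(22.1) ≈ 4.70.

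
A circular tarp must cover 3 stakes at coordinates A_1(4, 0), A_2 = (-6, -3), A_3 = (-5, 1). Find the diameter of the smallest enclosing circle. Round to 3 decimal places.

10.440

Side lengths²: A_1A_2² = 109, A_1A_3² = 82, A_2A_3² = 17.
Since A_1A_2² = 109 ≥ 82 + 17 = 99, the angle opposite A_1A_2 is not acute, so the smallest enclosing circle has A_1A_2 as diameter.
Centre = midpoint of A_1A_2 = (-1, -1.5), r² = 109/4 = 27.25.
Diameter = 2r = 2√(27.25) ≈ 10.440.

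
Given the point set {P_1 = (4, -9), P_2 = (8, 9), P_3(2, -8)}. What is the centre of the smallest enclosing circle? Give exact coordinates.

Side lengths²: P_1P_2² = 340, P_1P_3² = 5, P_2P_3² = 325.
Since P_1P_2² = 340 ≥ 325 + 5 = 330, the angle opposite P_1P_2 is not acute, so the smallest enclosing circle has P_1P_2 as diameter.
Centre = midpoint of P_1P_2 = (6, 0), r² = 340/4 = 85.
Centre = (6, 0).

(6, 0)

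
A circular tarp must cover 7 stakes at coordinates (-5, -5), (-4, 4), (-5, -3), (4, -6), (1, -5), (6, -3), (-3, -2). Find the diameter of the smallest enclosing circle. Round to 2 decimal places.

12.81

The farthest pair is (-4, 4)–(4, -6) with squared distance 164. The circle on this segment as diameter has centre (0, -1) and r² = 164/4 = 41.
Check (-5, -5): distance² to centre = 41 ≤ 41, so it lies inside.
All remaining points lie in this disk, and no smaller disk contains both endpoints, so this is the minimum enclosing circle.
Diameter = 2r = 2√41 ≈ 12.81.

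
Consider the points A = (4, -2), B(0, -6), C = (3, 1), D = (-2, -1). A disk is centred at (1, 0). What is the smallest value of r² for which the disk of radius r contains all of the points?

37

The required radius is the distance from (1, 0) to the farthest point.
Squared distances: 13, 37, 5, 10.
Maximum is 37, attained at B.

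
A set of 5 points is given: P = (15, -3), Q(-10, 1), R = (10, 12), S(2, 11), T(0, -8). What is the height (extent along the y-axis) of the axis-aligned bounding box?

20

max y = 12, min y = -8, so height = 20.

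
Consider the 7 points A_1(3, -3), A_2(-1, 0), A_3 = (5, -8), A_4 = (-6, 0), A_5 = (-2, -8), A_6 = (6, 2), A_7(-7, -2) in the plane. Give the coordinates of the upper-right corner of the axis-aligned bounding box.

x-range [-7, 6], y-range [-8, 2].
The upper-right corner is (6, 2).

(6, 2)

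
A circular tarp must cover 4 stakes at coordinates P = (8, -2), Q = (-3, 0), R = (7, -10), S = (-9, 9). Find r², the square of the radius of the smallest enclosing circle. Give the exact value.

154.25

The minimum enclosing circle of a finite set is fixed by two of the points (as a diameter) or three (as a circumcircle).
The farthest pair is R–S with squared distance 617. The circle on this segment as diameter has centre (-1, -0.5) and r² = 617/4 = 154.25.
Check P: distance² to centre = 83.25 ≤ 154.25, so it lies inside.
All remaining points lie in this disk, and no smaller disk contains both endpoints, so this is the minimum enclosing circle.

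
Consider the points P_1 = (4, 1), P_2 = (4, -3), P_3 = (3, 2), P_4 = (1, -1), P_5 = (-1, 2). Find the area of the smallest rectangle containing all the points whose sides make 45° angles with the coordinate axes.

25

In coordinates u = x + y, v = x − y the rectangle is axis-aligned; the map (x,y)→(u,v) scales areas by 2.
u-values: 5, 1, 5, 0, 1; range = 5 − 0 = 5.
v-values: 3, 7, 1, 2, -3; range = 7 − (-3) = 10.
Area = (5 × 10) / 2 = 25.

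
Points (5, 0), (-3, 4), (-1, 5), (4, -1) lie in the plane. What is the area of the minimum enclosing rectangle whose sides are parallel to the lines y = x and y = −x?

24

In coordinates u = x + y, v = x − y the rectangle is axis-aligned; the map (x,y)→(u,v) scales areas by 2.
u-values: 5, 1, 4, 3; range = 5 − 1 = 4.
v-values: 5, -7, -6, 5; range = 5 − (-7) = 12.
Area = (4 × 12) / 2 = 24.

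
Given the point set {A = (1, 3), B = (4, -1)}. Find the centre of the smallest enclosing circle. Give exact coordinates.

(2.5, 1)

The smallest circle enclosing two points has them as diameter endpoints.
Centre = midpoint = (2.5, 1); r² = |AB|²/4 = 25/4 = 6.25.
Centre = (2.5, 1).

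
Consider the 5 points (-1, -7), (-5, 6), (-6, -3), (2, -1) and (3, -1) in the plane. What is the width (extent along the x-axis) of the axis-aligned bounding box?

9

max x = 3, min x = -6, so width = 9.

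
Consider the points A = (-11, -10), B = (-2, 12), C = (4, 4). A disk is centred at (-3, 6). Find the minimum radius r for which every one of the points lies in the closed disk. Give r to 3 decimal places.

17.889

The required radius is the distance from (-3, 6) to the farthest point.
Squared distances: 320, 37, 53.
Maximum is 320, attained at A.
r = √320 ≈ 17.889.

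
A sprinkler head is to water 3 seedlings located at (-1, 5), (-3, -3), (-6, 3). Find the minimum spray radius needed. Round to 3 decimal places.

Call the three points A, B, C in the order given.
Side lengths²: AB² = 68, AC² = 29, BC² = 45.
Since AB² = 68 < 45 + 29 = 74, the triangle is acute, so the smallest enclosing circle is the circumcircle.
Circumcentre = (-7/3, 13/12), r² = 2465/144.
r = √(2465/144) ≈ 4.137.

4.137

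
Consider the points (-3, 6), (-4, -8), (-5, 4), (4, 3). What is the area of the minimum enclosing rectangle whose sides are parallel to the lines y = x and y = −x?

In coordinates u = x + y, v = x − y the rectangle is axis-aligned; the map (x,y)→(u,v) scales areas by 2.
u-values: 3, -12, -1, 7; range = 7 − (-12) = 19.
v-values: -9, 4, -9, 1; range = 4 − (-9) = 13.
Area = (19 × 13) / 2 = 123.5.

123.5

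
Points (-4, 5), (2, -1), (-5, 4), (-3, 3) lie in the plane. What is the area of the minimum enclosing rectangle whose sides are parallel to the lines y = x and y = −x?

In coordinates u = x + y, v = x − y the rectangle is axis-aligned; the map (x,y)→(u,v) scales areas by 2.
u-values: 1, 1, -1, 0; range = 1 − (-1) = 2.
v-values: -9, 3, -9, -6; range = 3 − (-9) = 12.
Area = (2 × 12) / 2 = 12.

12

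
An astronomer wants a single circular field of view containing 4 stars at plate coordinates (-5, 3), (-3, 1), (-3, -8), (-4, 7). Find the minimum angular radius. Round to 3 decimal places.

7.517

The minimum enclosing circle of a finite set is fixed by two of the points (as a diameter) or three (as a circumcircle).
The farthest pair is (-3, -8)–(-4, 7) with squared distance 226. The circle on this segment as diameter has centre (-3.5, -0.5) and r² = 226/4 = 56.5.
Check (-5, 3): distance² to centre = 14.5 ≤ 56.5, so it lies inside.
All remaining points lie in this disk, and no smaller disk contains both endpoints, so this is the minimum enclosing circle.
r = √(56.5) ≈ 7.517.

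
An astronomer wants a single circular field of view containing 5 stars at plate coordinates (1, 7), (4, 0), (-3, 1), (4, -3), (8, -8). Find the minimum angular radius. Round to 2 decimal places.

8.28

A smallest enclosing disk is always determined by at most three of the input points on its boundary.
The farthest pair is (1, 7)–(8, -8) with squared distance 274. The circle on this segment as diameter has centre (4.5, -0.5) and r² = 274/4 = 68.5.
Check (4, 0): distance² to centre = 0.5 ≤ 68.5, so it lies inside.
All remaining points lie in this disk, and no smaller disk contains both endpoints, so this is the minimum enclosing circle.
r = √(68.5) ≈ 8.28.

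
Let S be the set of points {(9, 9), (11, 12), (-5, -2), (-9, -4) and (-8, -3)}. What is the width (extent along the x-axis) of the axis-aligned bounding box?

max x = 11, min x = -9, so width = 20.

20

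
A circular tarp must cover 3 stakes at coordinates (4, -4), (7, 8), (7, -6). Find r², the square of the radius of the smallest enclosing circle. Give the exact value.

49

Call the three points A, B, C in the order given.
Side lengths²: AB² = 153, AC² = 13, BC² = 196.
Since BC² = 196 ≥ 153 + 13 = 166, the angle opposite BC is not acute, so the smallest enclosing circle has BC as diameter.
Centre = midpoint of BC = (7, 1), r² = 196/4 = 49.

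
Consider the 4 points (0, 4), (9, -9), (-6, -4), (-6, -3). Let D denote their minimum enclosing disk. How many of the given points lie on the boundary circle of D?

The minimum enclosing circle is determined by three boundary points: (0, 4), (9, -9), (-6, -3).
Their circumcentre is (215/94, -379/94) with r² = 308125/4418.
The farthest remaining point (-6, -4) is at distance² 303425/4418 ≤ 308125/4418.
The points at distance exactly r from the centre are (0, 4), (9, -9), (-6, -3) — 3 points.

3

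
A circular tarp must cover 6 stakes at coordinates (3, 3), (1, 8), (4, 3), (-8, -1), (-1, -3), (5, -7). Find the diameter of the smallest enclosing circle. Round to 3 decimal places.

16.544

A smallest enclosing disk is always determined by at most three of the input points on its boundary.
The minimum enclosing circle is determined by three boundary points: (1, 8), (-8, -1), (5, -7).
Their circumcentre is (9/38, -9/38) with r² = 49405/722.
The farthest remaining point (4, 3) is at distance² 17789/722 ≤ 49405/722.
Diameter = 2r = 2√(49405/722) ≈ 16.544.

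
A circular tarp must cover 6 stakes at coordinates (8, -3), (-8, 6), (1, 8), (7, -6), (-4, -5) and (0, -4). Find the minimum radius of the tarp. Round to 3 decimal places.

9.605

The minimum enclosing circle of a finite set is fixed by two of the points (as a diameter) or three (as a circumcircle).
The farthest pair is (-8, 6)–(7, -6) with squared distance 369. The circle on this segment as diameter has centre (-0.5, 0) and r² = 369/4 = 92.25.
Check (8, -3): distance² to centre = 81.25 ≤ 92.25, so it lies inside.
All remaining points lie in this disk, and no smaller disk contains both endpoints, so this is the minimum enclosing circle.
r = √(92.25) ≈ 9.605.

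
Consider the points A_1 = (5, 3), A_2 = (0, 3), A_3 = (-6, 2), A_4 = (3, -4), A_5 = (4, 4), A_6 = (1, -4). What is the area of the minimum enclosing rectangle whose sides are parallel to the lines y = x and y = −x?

90

In coordinates u = x + y, v = x − y the rectangle is axis-aligned; the map (x,y)→(u,v) scales areas by 2.
u-values: 8, 3, -4, -1, 8, -3; range = 8 − (-4) = 12.
v-values: 2, -3, -8, 7, 0, 5; range = 7 − (-8) = 15.
Area = (12 × 15) / 2 = 90.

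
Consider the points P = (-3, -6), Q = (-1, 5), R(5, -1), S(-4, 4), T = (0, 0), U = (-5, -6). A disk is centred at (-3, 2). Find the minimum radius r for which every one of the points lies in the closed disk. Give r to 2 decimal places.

The required radius is the distance from (-3, 2) to the farthest point.
Squared distances: 64, 13, 73, 5, 13, 68.
Maximum is 73, attained at R.
r = √73 ≈ 8.54.

8.54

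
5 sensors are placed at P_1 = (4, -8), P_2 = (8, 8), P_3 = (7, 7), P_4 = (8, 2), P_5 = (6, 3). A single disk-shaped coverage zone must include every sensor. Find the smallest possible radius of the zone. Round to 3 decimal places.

The minimum enclosing circle of a finite set is fixed by two of the points (as a diameter) or three (as a circumcircle).
The farthest pair is P_1–P_2 with squared distance 272. The circle on this segment as diameter has centre (6, 0) and r² = 272/4 = 68.
Check P_3: distance² to centre = 50 ≤ 68, so it lies inside.
All remaining points lie in this disk, and no smaller disk contains both endpoints, so this is the minimum enclosing circle.
r = √68 ≈ 8.246.

8.246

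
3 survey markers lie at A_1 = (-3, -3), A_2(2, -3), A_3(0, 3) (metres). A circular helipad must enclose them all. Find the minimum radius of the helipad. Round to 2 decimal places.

3.54

Side lengths²: A_1A_2² = 25, A_1A_3² = 45, A_2A_3² = 40.
Since A_1A_3² = 45 < 40 + 25 = 65, the triangle is acute, so the smallest enclosing circle is the circumcircle.
Circumcentre = (-0.5, -0.5), r² = 12.5.
r = √(12.5) ≈ 3.54.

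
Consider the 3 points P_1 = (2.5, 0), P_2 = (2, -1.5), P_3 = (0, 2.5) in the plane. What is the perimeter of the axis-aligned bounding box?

13

Width = max x − min x = 2.5 − 0 = 2.5.
Height = max y − min y = 2.5 − (-1.5) = 4.
Perimeter = 2(2.5 + 4) = 13.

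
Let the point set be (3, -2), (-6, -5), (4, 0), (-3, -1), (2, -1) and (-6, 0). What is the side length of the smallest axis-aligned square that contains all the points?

10

The bounding box has width 10 and height 5.
An axis-aligned square enclosing the set must have side ≥ max(width, height).
So the minimum side is max(10, 5) = 10.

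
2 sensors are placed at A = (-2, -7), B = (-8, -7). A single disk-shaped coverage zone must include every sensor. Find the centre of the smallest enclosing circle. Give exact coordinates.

The smallest circle enclosing two points has them as diameter endpoints.
Centre = midpoint = (-5, -7); r² = |AB|²/4 = 36/4 = 9.
Centre = (-5, -7).

(-5, -7)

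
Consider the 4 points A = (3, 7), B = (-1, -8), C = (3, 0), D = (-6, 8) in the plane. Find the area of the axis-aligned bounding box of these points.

x ranges over [-6, 3], width 9.
y ranges over [-8, 8], height 16.
Area = 9 × 16 = 144.

144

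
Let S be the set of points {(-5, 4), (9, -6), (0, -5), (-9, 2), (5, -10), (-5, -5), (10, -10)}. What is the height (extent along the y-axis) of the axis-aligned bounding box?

14

max y = 4, min y = -10, so height = 14.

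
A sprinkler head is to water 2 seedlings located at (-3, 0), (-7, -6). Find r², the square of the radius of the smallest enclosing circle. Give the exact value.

The smallest circle enclosing two points has them as diameter endpoints.
Centre = midpoint = (-5, -3); r² = |(-3, 0)−(-7, -6)|²/4 = 52/4 = 13.

13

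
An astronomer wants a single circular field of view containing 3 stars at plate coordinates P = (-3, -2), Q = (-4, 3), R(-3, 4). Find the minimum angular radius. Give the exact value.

Side lengths²: PQ² = 26, PR² = 36, QR² = 2.
Since PR² = 36 ≥ 26 + 2 = 28, the angle opposite PR is not acute, so the smallest enclosing circle has PR as diameter.
Centre = midpoint of PR = (-3, 1), r² = 36/4 = 9.
r = √9 = 3.

3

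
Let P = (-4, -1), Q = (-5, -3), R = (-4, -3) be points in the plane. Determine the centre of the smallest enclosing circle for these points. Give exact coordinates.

Side lengths²: PQ² = 5, PR² = 4, QR² = 1.
Since PQ² = 5 ≥ 4 + 1 = 5, the angle opposite PQ is not acute, so the smallest enclosing circle has PQ as diameter.
Centre = midpoint of PQ = (-4.5, -2), r² = 5/4 = 1.25.
Centre = (-4.5, -2).

(-4.5, -2)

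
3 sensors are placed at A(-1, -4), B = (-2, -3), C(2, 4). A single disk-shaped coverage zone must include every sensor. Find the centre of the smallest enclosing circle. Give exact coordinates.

(0.5, 0)

Side lengths²: AB² = 2, AC² = 73, BC² = 65.
Since AC² = 73 ≥ 65 + 2 = 67, the angle opposite AC is not acute, so the smallest enclosing circle has AC as diameter.
Centre = midpoint of AC = (0.5, 0), r² = 73/4 = 18.25.
Centre = (0.5, 0).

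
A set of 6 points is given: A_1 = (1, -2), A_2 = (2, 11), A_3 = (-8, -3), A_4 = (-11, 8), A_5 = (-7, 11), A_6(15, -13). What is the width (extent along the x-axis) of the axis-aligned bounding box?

26

max x = 15, min x = -11, so width = 26.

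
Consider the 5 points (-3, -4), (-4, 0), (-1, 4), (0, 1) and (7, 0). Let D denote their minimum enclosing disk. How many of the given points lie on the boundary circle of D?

By Welzl's lemma the MEC is supported by two points (diametrically opposite) or three points (on a circumcircle).
The minimum enclosing circle is determined by three boundary points: (-3, -4), (-4, 0), (7, 0).
Their circumcentre is (1.5, -0.75) with r² = 30.8125.
The farthest remaining point (-1, 4) is at distance² 28.8125 ≤ 30.8125.
The points at distance exactly r from the centre are (-3, -4), (-4, 0), (7, 0) — 3 points.

3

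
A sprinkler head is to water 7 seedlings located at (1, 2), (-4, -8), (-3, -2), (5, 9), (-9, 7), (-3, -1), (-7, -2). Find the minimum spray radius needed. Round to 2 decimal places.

The minimum enclosing circle of a finite set is fixed by two of the points (as a diameter) or three (as a circumcircle).
The minimum enclosing circle is determined by three boundary points: (-4, -8), (5, 9), (-9, 7).
Their circumcentre is (-23/22, 29/22) with r² = 23125/242.
The farthest remaining point (-7, -2) is at distance² 11245/242 ≤ 23125/242.
r = √(23125/242) ≈ 9.78.

9.78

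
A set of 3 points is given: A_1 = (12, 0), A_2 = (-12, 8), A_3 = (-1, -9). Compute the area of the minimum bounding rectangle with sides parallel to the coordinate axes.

x ranges over [-12, 12], width 24.
y ranges over [-9, 8], height 17.
Area = 24 × 17 = 408.

408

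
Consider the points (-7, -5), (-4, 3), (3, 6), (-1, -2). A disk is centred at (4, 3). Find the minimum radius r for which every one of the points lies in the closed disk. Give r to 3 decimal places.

The required radius is the distance from (4, 3) to the farthest point.
Squared distances: 185, 64, 10, 50.
Maximum is 185, attained at (-7, -5).
r = √185 ≈ 13.601.

13.601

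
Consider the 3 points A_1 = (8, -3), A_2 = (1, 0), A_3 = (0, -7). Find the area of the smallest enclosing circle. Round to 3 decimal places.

67.386

Side lengths²: A_1A_2² = 58, A_1A_3² = 80, A_2A_3² = 50.
Since A_1A_3² = 80 < 58 + 50 = 108, the triangle is acute, so the smallest enclosing circle is the circumcircle.
Circumcentre = (45/13, -51/13), r² = 3625/169.
Area = π·r² = π·3625/169 ≈ 67.386.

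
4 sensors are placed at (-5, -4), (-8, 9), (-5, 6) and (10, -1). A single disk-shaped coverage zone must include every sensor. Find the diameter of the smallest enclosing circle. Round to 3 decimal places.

By Welzl's lemma the MEC is supported by two points (diametrically opposite) or three points (on a circumcircle).
The farthest pair is (-8, 9)–(10, -1) with squared distance 424. The circle on this segment as diameter has centre (1, 4) and r² = 424/4 = 106.
Check (-5, -4): distance² to centre = 100 ≤ 106, so it lies inside.
All remaining points lie in this disk, and no smaller disk contains both endpoints, so this is the minimum enclosing circle.
Diameter = 2r = 2√106 ≈ 20.591.

20.591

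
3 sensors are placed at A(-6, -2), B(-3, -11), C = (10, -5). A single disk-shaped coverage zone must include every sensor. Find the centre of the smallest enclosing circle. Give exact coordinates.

(11/6, -79/18)

Side lengths²: AB² = 90, AC² = 265, BC² = 205.
Since AC² = 265 < 205 + 90 = 295, the triangle is acute, so the smallest enclosing circle is the circumcircle.
Circumcentre = (11/6, -79/18), r² = 10865/162.
Centre = (11/6, -79/18).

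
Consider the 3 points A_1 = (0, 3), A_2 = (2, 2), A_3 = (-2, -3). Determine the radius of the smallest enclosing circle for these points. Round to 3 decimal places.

Side lengths²: A_1A_2² = 5, A_1A_3² = 40, A_2A_3² = 41.
Since A_2A_3² = 41 < 40 + 5 = 45, the triangle is acute, so the smallest enclosing circle is the circumcircle.
Circumcentre = (-5/14, -3/14), r² = 1025/98.
r = √(1025/98) ≈ 3.234.

3.234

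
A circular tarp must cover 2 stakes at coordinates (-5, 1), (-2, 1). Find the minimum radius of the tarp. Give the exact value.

1.5

The smallest circle enclosing two points has them as diameter endpoints.
Centre = midpoint = (-3.5, 1); r² = |(-5, 1)−(-2, 1)|²/4 = 9/4 = 2.25.
r = √(2.25) = 1.5.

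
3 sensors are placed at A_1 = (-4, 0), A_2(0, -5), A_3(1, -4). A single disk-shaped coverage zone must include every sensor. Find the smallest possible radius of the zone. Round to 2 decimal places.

3.22

Side lengths²: A_1A_2² = 41, A_1A_3² = 41, A_2A_3² = 2.
Since A_1A_3² = 41 < 41 + 2 = 43, the triangle is acute, so the smallest enclosing circle is the circumcircle.
Circumcentre = (-31/18, -41/18), r² = 1681/162.
r = √(1681/162) ≈ 3.22.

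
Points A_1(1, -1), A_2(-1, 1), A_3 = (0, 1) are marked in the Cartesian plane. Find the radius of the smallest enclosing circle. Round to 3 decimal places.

1.414

Side lengths²: A_1A_2² = 8, A_1A_3² = 5, A_2A_3² = 1.
Since A_1A_2² = 8 ≥ 5 + 1 = 6, the angle opposite A_1A_2 is not acute, so the smallest enclosing circle has A_1A_2 as diameter.
Centre = midpoint of A_1A_2 = (0, 0), r² = 8/4 = 2.
r = √2 ≈ 1.414.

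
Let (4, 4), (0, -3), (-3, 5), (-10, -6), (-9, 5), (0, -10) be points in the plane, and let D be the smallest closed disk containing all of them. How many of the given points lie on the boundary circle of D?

3

The minimum enclosing circle is determined by three boundary points: (4, 4), (-9, 5), (0, -10).
Their circumcentre is (-92/31, -49/31) with r² = 76585/961.
The farthest remaining point (-10, -6) is at distance² 66293/961 ≤ 76585/961.
The points at distance exactly r from the centre are (4, 4), (-9, 5), (0, -10) — 3 points.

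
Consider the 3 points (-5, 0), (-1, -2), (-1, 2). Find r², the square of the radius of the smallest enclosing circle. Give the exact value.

6.25

Call the three points A, B, C in the order given.
Side lengths²: AB² = 20, AC² = 20, BC² = 16.
Since AC² = 20 < 20 + 16 = 36, the triangle is acute, so the smallest enclosing circle is the circumcircle.
Circumcentre = (-2.5, 0), r² = 6.25.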